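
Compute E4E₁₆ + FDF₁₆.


Align and add column by column (LSB to MSB, each column mod 16 with carry):
  0E4E
+ 0FDF
  ----
  col 0: E(14) + F(15) + 0 (carry in) = 29 → D(13), carry out 1
  col 1: 4(4) + D(13) + 1 (carry in) = 18 → 2(2), carry out 1
  col 2: E(14) + F(15) + 1 (carry in) = 30 → E(14), carry out 1
  col 3: 0(0) + 0(0) + 1 (carry in) = 1 → 1(1), carry out 0
Reading digits MSB→LSB: 1E2D
Strip leading zeros: 1E2D
= 0x1E2D


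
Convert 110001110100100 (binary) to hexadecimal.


Group into 4-bit nibbles: 0110001110100100
  0110 = 6
  0011 = 3
  1010 = A
  0100 = 4
= 0x63A4


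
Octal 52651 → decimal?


Positional values:
Position 0: 1 × 8^0 = 1
Position 1: 5 × 8^1 = 40
Position 2: 6 × 8^2 = 384
Position 3: 2 × 8^3 = 1024
Position 4: 5 × 8^4 = 20480
Sum = 1 + 40 + 384 + 1024 + 20480
= 21929


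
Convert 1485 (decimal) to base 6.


Divide by 6 repeatedly:
1485 ÷ 6 = 247 remainder 3
247 ÷ 6 = 41 remainder 1
41 ÷ 6 = 6 remainder 5
6 ÷ 6 = 1 remainder 0
1 ÷ 6 = 0 remainder 1
Reading remainders bottom-up:
= 10513


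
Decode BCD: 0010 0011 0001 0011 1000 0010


Each 4-bit group → digit:
  0010 → 2
  0011 → 3
  0001 → 1
  0011 → 3
  1000 → 8
  0010 → 2
= 231382


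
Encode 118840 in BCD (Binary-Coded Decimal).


Each digit → 4-bit binary:
  1 → 0001
  1 → 0001
  8 → 1000
  8 → 1000
  4 → 0100
  0 → 0000
= 0001 0001 1000 1000 0100 0000


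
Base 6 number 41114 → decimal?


Positional values (base 6):
  4 × 6^0 = 4 × 1 = 4
  1 × 6^1 = 1 × 6 = 6
  1 × 6^2 = 1 × 36 = 36
  1 × 6^3 = 1 × 216 = 216
  4 × 6^4 = 4 × 1296 = 5184
Sum = 4 + 6 + 36 + 216 + 5184
= 5446


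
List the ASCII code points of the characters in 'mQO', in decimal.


String: 'mQO'  (3 characters)
Per-character ASCII lookup:
  'm': lowercase starts at 97: 'm' = 97 + 12 = 109
  'Q': uppercase starts at 65: 'Q' = 65 + 16 = 81
  'O': uppercase starts at 65: 'O' = 65 + 14 = 79
= 109 81 79


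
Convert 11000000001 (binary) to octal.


Group into 3-bit groups: 011000000001
  011 = 3
  000 = 0
  000 = 0
  001 = 1
= 0o3001


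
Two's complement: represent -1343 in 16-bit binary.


Original: 0000010100111111
Step 1 - Invert all bits: 1111101011000000
Step 2 - Add 1: 1111101011000000 + 1
= 1111101011000001 (represents -1343)


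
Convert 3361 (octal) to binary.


Each octal digit → 3 binary bits:
  3 = 011
  3 = 011
  6 = 110
  1 = 001
Concatenate: 011 011 110 001
= 011011110001


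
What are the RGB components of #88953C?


Hex: #88953C
R = 88₁₆ = 136
G = 95₁₆ = 149
B = 3C₁₆ = 60
= RGB(136, 149, 60)


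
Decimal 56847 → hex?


Divide by 16 repeatedly:
56847 ÷ 16 = 3552 remainder 15 (F)
3552 ÷ 16 = 222 remainder 0 (0)
222 ÷ 16 = 13 remainder 14 (E)
13 ÷ 16 = 0 remainder 13 (D)
Reading remainders bottom-up:
= 0xDE0F


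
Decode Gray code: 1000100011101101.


Gray code: 1000100011101101
MSB stays the same: 1
Each subsequent bit = prev_binary XOR current_gray:
  B[1] = 1 XOR 0 = 1
  B[2] = 1 XOR 0 = 1
  B[3] = 1 XOR 0 = 1
  B[4] = 1 XOR 1 = 0
  B[5] = 0 XOR 0 = 0
  B[6] = 0 XOR 0 = 0
  B[7] = 0 XOR 0 = 0
  B[8] = 0 XOR 1 = 1
  B[9] = 1 XOR 1 = 0
  B[10] = 0 XOR 1 = 1
  B[11] = 1 XOR 0 = 1
  B[12] = 1 XOR 1 = 0
  B[13] = 0 XOR 1 = 1
  B[14] = 1 XOR 0 = 1
  B[15] = 1 XOR 1 = 0
= 1111000010110110 (61622 decimal)


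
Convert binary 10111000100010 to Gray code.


Binary: 10111000100010
Gray code: G = B XOR (B >> 1)
B >> 1 = 01011100010001
10111000100010 XOR 01011100010001:
  1 XOR 0 = 1
  0 XOR 1 = 1
  1 XOR 0 = 1
  1 XOR 1 = 0
  1 XOR 1 = 0
  0 XOR 1 = 1
  0 XOR 0 = 0
  0 XOR 0 = 0
  1 XOR 0 = 1
  0 XOR 1 = 1
  0 XOR 0 = 0
  0 XOR 0 = 0
  1 XOR 0 = 1
  0 XOR 1 = 1
= 11100100110011


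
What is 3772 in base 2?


Divide by 2 repeatedly:
3772 ÷ 2 = 1886 remainder 0
1886 ÷ 2 = 943 remainder 0
943 ÷ 2 = 471 remainder 1
471 ÷ 2 = 235 remainder 1
235 ÷ 2 = 117 remainder 1
117 ÷ 2 = 58 remainder 1
58 ÷ 2 = 29 remainder 0
29 ÷ 2 = 14 remainder 1
14 ÷ 2 = 7 remainder 0
7 ÷ 2 = 3 remainder 1
3 ÷ 2 = 1 remainder 1
1 ÷ 2 = 0 remainder 1
Reading remainders bottom-up:
= 111010111100


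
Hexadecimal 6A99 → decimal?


Positional values:
Position 0: 9 × 16^0 = 9 × 1 = 9
Position 1: 9 × 16^1 = 9 × 16 = 144
Position 2: A × 16^2 = 10 × 256 = 2560
Position 3: 6 × 16^3 = 6 × 4096 = 24576
Sum = 9 + 144 + 2560 + 24576
= 27289


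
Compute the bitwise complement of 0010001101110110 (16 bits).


Original: 0010001101110110
Invert all bits:
  bit 0: 0 → 1
  bit 1: 0 → 1
  bit 2: 1 → 0
  bit 3: 0 → 1
  bit 4: 0 → 1
  bit 5: 0 → 1
  bit 6: 1 → 0
  bit 7: 1 → 0
  bit 8: 0 → 1
  bit 9: 1 → 0
  bit 10: 1 → 0
  bit 11: 1 → 0
  bit 12: 0 → 1
  bit 13: 1 → 0
  bit 14: 1 → 0
  bit 15: 0 → 1
= 1101110010001001


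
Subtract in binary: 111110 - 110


Align and subtract column by column (LSB to MSB, borrowing when needed):
  111110
- 000110
  ------
  col 0: (0 - 0 borrow-in) - 0 → 0 - 0 = 0, borrow out 0
  col 1: (1 - 0 borrow-in) - 1 → 1 - 1 = 0, borrow out 0
  col 2: (1 - 0 borrow-in) - 1 → 1 - 1 = 0, borrow out 0
  col 3: (1 - 0 borrow-in) - 0 → 1 - 0 = 1, borrow out 0
  col 4: (1 - 0 borrow-in) - 0 → 1 - 0 = 1, borrow out 0
  col 5: (1 - 0 borrow-in) - 0 → 1 - 0 = 1, borrow out 0
Reading bits MSB→LSB: 111000
Strip leading zeros: 111000
= 111000


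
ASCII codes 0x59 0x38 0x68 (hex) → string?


Codes (hex): 0x59 0x38 0x68
Per-code ASCII lookup:
  0x59 = 89  (range 65-90: uppercase, 89 - 65 = 24) → 'Y'
  0x38 = 56  (range 48-57: digits, 56 - 48 = 8) → '8'
  0x68 = 104  (range 97-122: lowercase, 104 - 97 = 7) → 'h'
= 'Y8h'


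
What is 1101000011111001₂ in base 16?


Group into 4-bit nibbles: 1101000011111001
  1101 = D
  0000 = 0
  1111 = F
  1001 = 9
= 0xD0F9


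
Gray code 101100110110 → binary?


Gray code: 101100110110
MSB stays the same: 1
Each subsequent bit = prev_binary XOR current_gray:
  B[1] = 1 XOR 0 = 1
  B[2] = 1 XOR 1 = 0
  B[3] = 0 XOR 1 = 1
  B[4] = 1 XOR 0 = 1
  B[5] = 1 XOR 0 = 1
  B[6] = 1 XOR 1 = 0
  B[7] = 0 XOR 1 = 1
  B[8] = 1 XOR 0 = 1
  B[9] = 1 XOR 1 = 0
  B[10] = 0 XOR 1 = 1
  B[11] = 1 XOR 0 = 1
= 110111011011 (3547 decimal)


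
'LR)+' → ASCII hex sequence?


String: 'LR)+'  (4 characters)
Per-character ASCII lookup:
  'L': uppercase starts at 65: 'L' = 65 + 11 = 76 → 0x4C
  'R': uppercase starts at 65: 'R' = 65 + 17 = 82 → 0x52
  ')': special character: ')' = 41 → 0x29
  '+': special character: '+' = 43 → 0x2B
= 0x4C 0x52 0x29 0x2B


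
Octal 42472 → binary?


Each octal digit → 3 binary bits:
  4 = 100
  2 = 010
  4 = 100
  7 = 111
  2 = 010
Concatenate: 100 010 100 111 010
= 100010100111010


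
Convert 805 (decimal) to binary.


Divide by 2 repeatedly:
805 ÷ 2 = 402 remainder 1
402 ÷ 2 = 201 remainder 0
201 ÷ 2 = 100 remainder 1
100 ÷ 2 = 50 remainder 0
50 ÷ 2 = 25 remainder 0
25 ÷ 2 = 12 remainder 1
12 ÷ 2 = 6 remainder 0
6 ÷ 2 = 3 remainder 0
3 ÷ 2 = 1 remainder 1
1 ÷ 2 = 0 remainder 1
Reading remainders bottom-up:
= 1100100101


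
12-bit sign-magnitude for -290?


Sign bit: 1 (negative)
Magnitude: 290 = 00100100010
= 100100100010


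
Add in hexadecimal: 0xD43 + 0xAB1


Align and add column by column (LSB to MSB, each column mod 16 with carry):
  0D43
+ 0AB1
  ----
  col 0: 3(3) + 1(1) + 0 (carry in) = 4 → 4(4), carry out 0
  col 1: 4(4) + B(11) + 0 (carry in) = 15 → F(15), carry out 0
  col 2: D(13) + A(10) + 0 (carry in) = 23 → 7(7), carry out 1
  col 3: 0(0) + 0(0) + 1 (carry in) = 1 → 1(1), carry out 0
Reading digits MSB→LSB: 17F4
Strip leading zeros: 17F4
= 0x17F4


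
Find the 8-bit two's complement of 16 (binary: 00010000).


Original: 00010000
Step 1 - Invert all bits: 11101111
Step 2 - Add 1: 11101111 + 1
= 11110000 (represents -16)


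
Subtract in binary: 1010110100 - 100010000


Align and subtract column by column (LSB to MSB, borrowing when needed):
  1010110100
- 0100010000
  ----------
  col 0: (0 - 0 borrow-in) - 0 → 0 - 0 = 0, borrow out 0
  col 1: (0 - 0 borrow-in) - 0 → 0 - 0 = 0, borrow out 0
  col 2: (1 - 0 borrow-in) - 0 → 1 - 0 = 1, borrow out 0
  col 3: (0 - 0 borrow-in) - 0 → 0 - 0 = 0, borrow out 0
  col 4: (1 - 0 borrow-in) - 1 → 1 - 1 = 0, borrow out 0
  col 5: (1 - 0 borrow-in) - 0 → 1 - 0 = 1, borrow out 0
  col 6: (0 - 0 borrow-in) - 0 → 0 - 0 = 0, borrow out 0
  col 7: (1 - 0 borrow-in) - 0 → 1 - 0 = 1, borrow out 0
  col 8: (0 - 0 borrow-in) - 1 → borrow from next column: (0+2) - 1 = 1, borrow out 1
  col 9: (1 - 1 borrow-in) - 0 → 0 - 0 = 0, borrow out 0
Reading bits MSB→LSB: 0110100100
Strip leading zeros: 110100100
= 110100100


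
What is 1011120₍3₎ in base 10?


Positional values (base 3):
  0 × 3^0 = 0 × 1 = 0
  2 × 3^1 = 2 × 3 = 6
  1 × 3^2 = 1 × 9 = 9
  1 × 3^3 = 1 × 27 = 27
  1 × 3^4 = 1 × 81 = 81
  0 × 3^5 = 0 × 243 = 0
  1 × 3^6 = 1 × 729 = 729
Sum = 0 + 6 + 9 + 27 + 81 + 0 + 729
= 852


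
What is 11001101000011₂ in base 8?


Group into 3-bit groups: 011001101000011
  011 = 3
  001 = 1
  101 = 5
  000 = 0
  011 = 3
= 0o31503


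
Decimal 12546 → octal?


Divide by 8 repeatedly:
12546 ÷ 8 = 1568 remainder 2
1568 ÷ 8 = 196 remainder 0
196 ÷ 8 = 24 remainder 4
24 ÷ 8 = 3 remainder 0
3 ÷ 8 = 0 remainder 3
Reading remainders bottom-up:
= 0o30402


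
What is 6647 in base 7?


Divide by 7 repeatedly:
6647 ÷ 7 = 949 remainder 4
949 ÷ 7 = 135 remainder 4
135 ÷ 7 = 19 remainder 2
19 ÷ 7 = 2 remainder 5
2 ÷ 7 = 0 remainder 2
Reading remainders bottom-up:
= 25244


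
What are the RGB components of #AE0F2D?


Hex: #AE0F2D
R = AE₁₆ = 174
G = 0F₁₆ = 15
B = 2D₁₆ = 45
= RGB(174, 15, 45)


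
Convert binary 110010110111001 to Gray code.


Binary: 110010110111001
Gray code: G = B XOR (B >> 1)
B >> 1 = 011001011011100
110010110111001 XOR 011001011011100:
  1 XOR 0 = 1
  1 XOR 1 = 0
  0 XOR 1 = 1
  0 XOR 0 = 0
  1 XOR 0 = 1
  0 XOR 1 = 1
  1 XOR 0 = 1
  1 XOR 1 = 0
  0 XOR 1 = 1
  1 XOR 0 = 1
  1 XOR 1 = 0
  1 XOR 1 = 0
  0 XOR 1 = 1
  0 XOR 0 = 0
  1 XOR 0 = 1
= 101011101100101


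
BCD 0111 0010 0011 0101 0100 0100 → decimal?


Each 4-bit group → digit:
  0111 → 7
  0010 → 2
  0011 → 3
  0101 → 5
  0100 → 4
  0100 → 4
= 723544


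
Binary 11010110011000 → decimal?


Positional values:
Bit 3: 1 × 2^3 = 8
Bit 4: 1 × 2^4 = 16
Bit 7: 1 × 2^7 = 128
Bit 8: 1 × 2^8 = 256
Bit 10: 1 × 2^10 = 1024
Bit 12: 1 × 2^12 = 4096
Bit 13: 1 × 2^13 = 8192
Sum = 8 + 16 + 128 + 256 + 1024 + 4096 + 8192
= 13720


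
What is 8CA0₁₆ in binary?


Each hex digit → 4 binary bits:
  8 = 1000
  C = 1100
  A = 1010
  0 = 0000
Concatenate: 1000 1100 1010 0000
= 1000110010100000


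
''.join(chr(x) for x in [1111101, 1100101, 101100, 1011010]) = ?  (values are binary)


Codes (binary): 1111101 1100101 101100 1011010
Per-code ASCII lookup:
  1111101 = 125  (special character) → '}'
  1100101 = 101  (range 97-122: lowercase, 101 - 97 = 4) → 'e'
  101100 = 44  (special character) → ','
  1011010 = 90  (range 65-90: uppercase, 90 - 65 = 25) → 'Z'
= '}e,Z'


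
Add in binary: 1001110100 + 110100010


Align and add column by column (LSB to MSB, carry propagating):
  01001110100
+ 00110100010
  -----------
  col 0: 0 + 0 + 0 (carry in) = 0 → bit 0, carry out 0
  col 1: 0 + 1 + 0 (carry in) = 1 → bit 1, carry out 0
  col 2: 1 + 0 + 0 (carry in) = 1 → bit 1, carry out 0
  col 3: 0 + 0 + 0 (carry in) = 0 → bit 0, carry out 0
  col 4: 1 + 0 + 0 (carry in) = 1 → bit 1, carry out 0
  col 5: 1 + 1 + 0 (carry in) = 2 → bit 0, carry out 1
  col 6: 1 + 0 + 1 (carry in) = 2 → bit 0, carry out 1
  col 7: 0 + 1 + 1 (carry in) = 2 → bit 0, carry out 1
  col 8: 0 + 1 + 1 (carry in) = 2 → bit 0, carry out 1
  col 9: 1 + 0 + 1 (carry in) = 2 → bit 0, carry out 1
  col 10: 0 + 0 + 1 (carry in) = 1 → bit 1, carry out 0
Reading bits MSB→LSB: 10000010110
Strip leading zeros: 10000010110
= 10000010110


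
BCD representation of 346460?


Each digit → 4-bit binary:
  3 → 0011
  4 → 0100
  6 → 0110
  4 → 0100
  6 → 0110
  0 → 0000
= 0011 0100 0110 0100 0110 0000


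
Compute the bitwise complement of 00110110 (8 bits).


Original: 00110110
Invert all bits:
  bit 0: 0 → 1
  bit 1: 0 → 1
  bit 2: 1 → 0
  bit 3: 1 → 0
  bit 4: 0 → 1
  bit 5: 1 → 0
  bit 6: 1 → 0
  bit 7: 0 → 1
= 11001001


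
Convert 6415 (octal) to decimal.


Positional values:
Position 0: 5 × 8^0 = 5
Position 1: 1 × 8^1 = 8
Position 2: 4 × 8^2 = 256
Position 3: 6 × 8^3 = 3072
Sum = 5 + 8 + 256 + 3072
= 3341


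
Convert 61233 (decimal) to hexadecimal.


Divide by 16 repeatedly:
61233 ÷ 16 = 3827 remainder 1 (1)
3827 ÷ 16 = 239 remainder 3 (3)
239 ÷ 16 = 14 remainder 15 (F)
14 ÷ 16 = 0 remainder 14 (E)
Reading remainders bottom-up:
= 0xEF31


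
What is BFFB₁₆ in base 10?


Positional values:
Position 0: B × 16^0 = 11 × 1 = 11
Position 1: F × 16^1 = 15 × 16 = 240
Position 2: F × 16^2 = 15 × 256 = 3840
Position 3: B × 16^3 = 11 × 4096 = 45056
Sum = 11 + 240 + 3840 + 45056
= 49147


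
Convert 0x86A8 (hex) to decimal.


Positional values:
Position 0: 8 × 16^0 = 8 × 1 = 8
Position 1: A × 16^1 = 10 × 16 = 160
Position 2: 6 × 16^2 = 6 × 256 = 1536
Position 3: 8 × 16^3 = 8 × 4096 = 32768
Sum = 8 + 160 + 1536 + 32768
= 34472


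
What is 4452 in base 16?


Divide by 16 repeatedly:
4452 ÷ 16 = 278 remainder 4 (4)
278 ÷ 16 = 17 remainder 6 (6)
17 ÷ 16 = 1 remainder 1 (1)
1 ÷ 16 = 0 remainder 1 (1)
Reading remainders bottom-up:
= 0x1164


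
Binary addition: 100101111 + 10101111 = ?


Align and add column by column (LSB to MSB, carry propagating):
  0100101111
+ 0010101111
  ----------
  col 0: 1 + 1 + 0 (carry in) = 2 → bit 0, carry out 1
  col 1: 1 + 1 + 1 (carry in) = 3 → bit 1, carry out 1
  col 2: 1 + 1 + 1 (carry in) = 3 → bit 1, carry out 1
  col 3: 1 + 1 + 1 (carry in) = 3 → bit 1, carry out 1
  col 4: 0 + 0 + 1 (carry in) = 1 → bit 1, carry out 0
  col 5: 1 + 1 + 0 (carry in) = 2 → bit 0, carry out 1
  col 6: 0 + 0 + 1 (carry in) = 1 → bit 1, carry out 0
  col 7: 0 + 1 + 0 (carry in) = 1 → bit 1, carry out 0
  col 8: 1 + 0 + 0 (carry in) = 1 → bit 1, carry out 0
  col 9: 0 + 0 + 0 (carry in) = 0 → bit 0, carry out 0
Reading bits MSB→LSB: 0111011110
Strip leading zeros: 111011110
= 111011110


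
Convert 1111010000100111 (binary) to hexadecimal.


Group into 4-bit nibbles: 1111010000100111
  1111 = F
  0100 = 4
  0010 = 2
  0111 = 7
= 0xF427


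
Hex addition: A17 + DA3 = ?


Align and add column by column (LSB to MSB, each column mod 16 with carry):
  0A17
+ 0DA3
  ----
  col 0: 7(7) + 3(3) + 0 (carry in) = 10 → A(10), carry out 0
  col 1: 1(1) + A(10) + 0 (carry in) = 11 → B(11), carry out 0
  col 2: A(10) + D(13) + 0 (carry in) = 23 → 7(7), carry out 1
  col 3: 0(0) + 0(0) + 1 (carry in) = 1 → 1(1), carry out 0
Reading digits MSB→LSB: 17BA
Strip leading zeros: 17BA
= 0x17BA


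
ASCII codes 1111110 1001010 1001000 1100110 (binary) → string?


Codes (binary): 1111110 1001010 1001000 1100110
Per-code ASCII lookup:
  1111110 = 126  (special character) → '~'
  1001010 = 74  (range 65-90: uppercase, 74 - 65 = 9) → 'J'
  1001000 = 72  (range 65-90: uppercase, 72 - 65 = 7) → 'H'
  1100110 = 102  (range 97-122: lowercase, 102 - 97 = 5) → 'f'
= '~JHf'


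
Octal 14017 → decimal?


Positional values:
Position 0: 7 × 8^0 = 7
Position 1: 1 × 8^1 = 8
Position 2: 0 × 8^2 = 0
Position 3: 4 × 8^3 = 2048
Position 4: 1 × 8^4 = 4096
Sum = 7 + 8 + 0 + 2048 + 4096
= 6159


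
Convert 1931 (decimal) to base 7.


Divide by 7 repeatedly:
1931 ÷ 7 = 275 remainder 6
275 ÷ 7 = 39 remainder 2
39 ÷ 7 = 5 remainder 4
5 ÷ 7 = 0 remainder 5
Reading remainders bottom-up:
= 5426


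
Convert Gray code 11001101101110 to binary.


Gray code: 11001101101110
MSB stays the same: 1
Each subsequent bit = prev_binary XOR current_gray:
  B[1] = 1 XOR 1 = 0
  B[2] = 0 XOR 0 = 0
  B[3] = 0 XOR 0 = 0
  B[4] = 0 XOR 1 = 1
  B[5] = 1 XOR 1 = 0
  B[6] = 0 XOR 0 = 0
  B[7] = 0 XOR 1 = 1
  B[8] = 1 XOR 1 = 0
  B[9] = 0 XOR 0 = 0
  B[10] = 0 XOR 1 = 1
  B[11] = 1 XOR 1 = 0
  B[12] = 0 XOR 1 = 1
  B[13] = 1 XOR 0 = 1
= 10001001001011 (8779 decimal)


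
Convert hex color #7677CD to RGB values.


Hex: #7677CD
R = 76₁₆ = 118
G = 77₁₆ = 119
B = CD₁₆ = 205
= RGB(118, 119, 205)


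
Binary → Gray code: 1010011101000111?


Binary: 1010011101000111
Gray code: G = B XOR (B >> 1)
B >> 1 = 0101001110100011
1010011101000111 XOR 0101001110100011:
  1 XOR 0 = 1
  0 XOR 1 = 1
  1 XOR 0 = 1
  0 XOR 1 = 1
  0 XOR 0 = 0
  1 XOR 0 = 1
  1 XOR 1 = 0
  1 XOR 1 = 0
  0 XOR 1 = 1
  1 XOR 0 = 1
  0 XOR 1 = 1
  0 XOR 0 = 0
  0 XOR 0 = 0
  1 XOR 0 = 1
  1 XOR 1 = 0
  1 XOR 1 = 0
= 1111010011100100


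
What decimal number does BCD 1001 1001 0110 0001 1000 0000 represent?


Each 4-bit group → digit:
  1001 → 9
  1001 → 9
  0110 → 6
  0001 → 1
  1000 → 8
  0000 → 0
= 996180


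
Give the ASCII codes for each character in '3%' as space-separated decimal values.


String: '3%'  (2 characters)
Per-character ASCII lookup:
  '3': digits start at 48: '3' = 48 + 3 = 51
  '%': special character: '%' = 37
= 51 37


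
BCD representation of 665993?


Each digit → 4-bit binary:
  6 → 0110
  6 → 0110
  5 → 0101
  9 → 1001
  9 → 1001
  3 → 0011
= 0110 0110 0101 1001 1001 0011


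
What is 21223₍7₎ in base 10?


Positional values (base 7):
  3 × 7^0 = 3 × 1 = 3
  2 × 7^1 = 2 × 7 = 14
  2 × 7^2 = 2 × 49 = 98
  1 × 7^3 = 1 × 343 = 343
  2 × 7^4 = 2 × 2401 = 4802
Sum = 3 + 14 + 98 + 343 + 4802
= 5260


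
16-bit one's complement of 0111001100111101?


Original: 0111001100111101
Invert all bits:
  bit 0: 0 → 1
  bit 1: 1 → 0
  bit 2: 1 → 0
  bit 3: 1 → 0
  bit 4: 0 → 1
  bit 5: 0 → 1
  bit 6: 1 → 0
  bit 7: 1 → 0
  bit 8: 0 → 1
  bit 9: 0 → 1
  bit 10: 1 → 0
  bit 11: 1 → 0
  bit 12: 1 → 0
  bit 13: 1 → 0
  bit 14: 0 → 1
  bit 15: 1 → 0
= 1000110011000010


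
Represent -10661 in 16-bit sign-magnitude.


Sign bit: 1 (negative)
Magnitude: 10661 = 010100110100101
= 1010100110100101


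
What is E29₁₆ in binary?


Each hex digit → 4 binary bits:
  E = 1110
  2 = 0010
  9 = 1001
Concatenate: 1110 0010 1001
= 111000101001


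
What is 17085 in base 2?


Divide by 2 repeatedly:
17085 ÷ 2 = 8542 remainder 1
8542 ÷ 2 = 4271 remainder 0
4271 ÷ 2 = 2135 remainder 1
2135 ÷ 2 = 1067 remainder 1
1067 ÷ 2 = 533 remainder 1
533 ÷ 2 = 266 remainder 1
266 ÷ 2 = 133 remainder 0
133 ÷ 2 = 66 remainder 1
66 ÷ 2 = 33 remainder 0
33 ÷ 2 = 16 remainder 1
16 ÷ 2 = 8 remainder 0
8 ÷ 2 = 4 remainder 0
4 ÷ 2 = 2 remainder 0
2 ÷ 2 = 1 remainder 0
1 ÷ 2 = 0 remainder 1
Reading remainders bottom-up:
= 100001010111101


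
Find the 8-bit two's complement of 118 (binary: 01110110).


Original: 01110110
Step 1 - Invert all bits: 10001001
Step 2 - Add 1: 10001001 + 1
= 10001010 (represents -118)


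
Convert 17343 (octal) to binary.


Each octal digit → 3 binary bits:
  1 = 001
  7 = 111
  3 = 011
  4 = 100
  3 = 011
Concatenate: 001 111 011 100 011
= 001111011100011


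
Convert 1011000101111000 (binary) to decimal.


Positional values:
Bit 3: 1 × 2^3 = 8
Bit 4: 1 × 2^4 = 16
Bit 5: 1 × 2^5 = 32
Bit 6: 1 × 2^6 = 64
Bit 8: 1 × 2^8 = 256
Bit 12: 1 × 2^12 = 4096
Bit 13: 1 × 2^13 = 8192
Bit 15: 1 × 2^15 = 32768
Sum = 8 + 16 + 32 + 64 + 256 + 4096 + 8192 + 32768
= 45432


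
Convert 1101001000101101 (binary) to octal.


Group into 3-bit groups: 001101001000101101
  001 = 1
  101 = 5
  001 = 1
  000 = 0
  101 = 5
  101 = 5
= 0o151055


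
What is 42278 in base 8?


Divide by 8 repeatedly:
42278 ÷ 8 = 5284 remainder 6
5284 ÷ 8 = 660 remainder 4
660 ÷ 8 = 82 remainder 4
82 ÷ 8 = 10 remainder 2
10 ÷ 8 = 1 remainder 2
1 ÷ 8 = 0 remainder 1
Reading remainders bottom-up:
= 0o122446


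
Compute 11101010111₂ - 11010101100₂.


Align and subtract column by column (LSB to MSB, borrowing when needed):
  11101010111
- 11010101100
  -----------
  col 0: (1 - 0 borrow-in) - 0 → 1 - 0 = 1, borrow out 0
  col 1: (1 - 0 borrow-in) - 0 → 1 - 0 = 1, borrow out 0
  col 2: (1 - 0 borrow-in) - 1 → 1 - 1 = 0, borrow out 0
  col 3: (0 - 0 borrow-in) - 1 → borrow from next column: (0+2) - 1 = 1, borrow out 1
  col 4: (1 - 1 borrow-in) - 0 → 0 - 0 = 0, borrow out 0
  col 5: (0 - 0 borrow-in) - 1 → borrow from next column: (0+2) - 1 = 1, borrow out 1
  col 6: (1 - 1 borrow-in) - 0 → 0 - 0 = 0, borrow out 0
  col 7: (0 - 0 borrow-in) - 1 → borrow from next column: (0+2) - 1 = 1, borrow out 1
  col 8: (1 - 1 borrow-in) - 0 → 0 - 0 = 0, borrow out 0
  col 9: (1 - 0 borrow-in) - 1 → 1 - 1 = 0, borrow out 0
  col 10: (1 - 0 borrow-in) - 1 → 1 - 1 = 0, borrow out 0
Reading bits MSB→LSB: 00010101011
Strip leading zeros: 10101011
= 10101011


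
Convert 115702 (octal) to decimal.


Positional values:
Position 0: 2 × 8^0 = 2
Position 1: 0 × 8^1 = 0
Position 2: 7 × 8^2 = 448
Position 3: 5 × 8^3 = 2560
Position 4: 1 × 8^4 = 4096
Position 5: 1 × 8^5 = 32768
Sum = 2 + 0 + 448 + 2560 + 4096 + 32768
= 39874


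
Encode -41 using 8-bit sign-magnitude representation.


Sign bit: 1 (negative)
Magnitude: 41 = 0101001
= 10101001


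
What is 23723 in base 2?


Divide by 2 repeatedly:
23723 ÷ 2 = 11861 remainder 1
11861 ÷ 2 = 5930 remainder 1
5930 ÷ 2 = 2965 remainder 0
2965 ÷ 2 = 1482 remainder 1
1482 ÷ 2 = 741 remainder 0
741 ÷ 2 = 370 remainder 1
370 ÷ 2 = 185 remainder 0
185 ÷ 2 = 92 remainder 1
92 ÷ 2 = 46 remainder 0
46 ÷ 2 = 23 remainder 0
23 ÷ 2 = 11 remainder 1
11 ÷ 2 = 5 remainder 1
5 ÷ 2 = 2 remainder 1
2 ÷ 2 = 1 remainder 0
1 ÷ 2 = 0 remainder 1
Reading remainders bottom-up:
= 101110010101011


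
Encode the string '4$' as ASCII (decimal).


String: '4$'  (2 characters)
Per-character ASCII lookup:
  '4': digits start at 48: '4' = 48 + 4 = 52
  '$': special character: '$' = 36
= 52 36


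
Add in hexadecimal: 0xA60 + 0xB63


Align and add column by column (LSB to MSB, each column mod 16 with carry):
  0A60
+ 0B63
  ----
  col 0: 0(0) + 3(3) + 0 (carry in) = 3 → 3(3), carry out 0
  col 1: 6(6) + 6(6) + 0 (carry in) = 12 → C(12), carry out 0
  col 2: A(10) + B(11) + 0 (carry in) = 21 → 5(5), carry out 1
  col 3: 0(0) + 0(0) + 1 (carry in) = 1 → 1(1), carry out 0
Reading digits MSB→LSB: 15C3
Strip leading zeros: 15C3
= 0x15C3


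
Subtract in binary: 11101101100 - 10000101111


Align and subtract column by column (LSB to MSB, borrowing when needed):
  11101101100
- 10000101111
  -----------
  col 0: (0 - 0 borrow-in) - 1 → borrow from next column: (0+2) - 1 = 1, borrow out 1
  col 1: (0 - 1 borrow-in) - 1 → borrow from next column: (-1+2) - 1 = 0, borrow out 1
  col 2: (1 - 1 borrow-in) - 1 → borrow from next column: (0+2) - 1 = 1, borrow out 1
  col 3: (1 - 1 borrow-in) - 1 → borrow from next column: (0+2) - 1 = 1, borrow out 1
  col 4: (0 - 1 borrow-in) - 0 → borrow from next column: (-1+2) - 0 = 1, borrow out 1
  col 5: (1 - 1 borrow-in) - 1 → borrow from next column: (0+2) - 1 = 1, borrow out 1
  col 6: (1 - 1 borrow-in) - 0 → 0 - 0 = 0, borrow out 0
  col 7: (0 - 0 borrow-in) - 0 → 0 - 0 = 0, borrow out 0
  col 8: (1 - 0 borrow-in) - 0 → 1 - 0 = 1, borrow out 0
  col 9: (1 - 0 borrow-in) - 0 → 1 - 0 = 1, borrow out 0
  col 10: (1 - 0 borrow-in) - 1 → 1 - 1 = 0, borrow out 0
Reading bits MSB→LSB: 01100111101
Strip leading zeros: 1100111101
= 1100111101


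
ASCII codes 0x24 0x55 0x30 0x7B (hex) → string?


Codes (hex): 0x24 0x55 0x30 0x7B
Per-code ASCII lookup:
  0x24 = 36  (special character) → '$'
  0x55 = 85  (range 65-90: uppercase, 85 - 65 = 20) → 'U'
  0x30 = 48  (range 48-57: digits, 48 - 48 = 0) → '0'
  0x7B = 123  (special character) → '{'
= '$U0{'


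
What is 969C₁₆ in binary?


Each hex digit → 4 binary bits:
  9 = 1001
  6 = 0110
  9 = 1001
  C = 1100
Concatenate: 1001 0110 1001 1100
= 1001011010011100


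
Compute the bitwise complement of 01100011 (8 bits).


Original: 01100011
Invert all bits:
  bit 0: 0 → 1
  bit 1: 1 → 0
  bit 2: 1 → 0
  bit 3: 0 → 1
  bit 4: 0 → 1
  bit 5: 0 → 1
  bit 6: 1 → 0
  bit 7: 1 → 0
= 10011100


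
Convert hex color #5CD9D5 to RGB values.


Hex: #5CD9D5
R = 5C₁₆ = 92
G = D9₁₆ = 217
B = D5₁₆ = 213
= RGB(92, 217, 213)


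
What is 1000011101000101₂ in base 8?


Group into 3-bit groups: 001000011101000101
  001 = 1
  000 = 0
  011 = 3
  101 = 5
  000 = 0
  101 = 5
= 0o103505


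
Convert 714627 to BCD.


Each digit → 4-bit binary:
  7 → 0111
  1 → 0001
  4 → 0100
  6 → 0110
  2 → 0010
  7 → 0111
= 0111 0001 0100 0110 0010 0111


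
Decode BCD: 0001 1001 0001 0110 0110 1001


Each 4-bit group → digit:
  0001 → 1
  1001 → 9
  0001 → 1
  0110 → 6
  0110 → 6
  1001 → 9
= 191669


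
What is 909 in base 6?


Divide by 6 repeatedly:
909 ÷ 6 = 151 remainder 3
151 ÷ 6 = 25 remainder 1
25 ÷ 6 = 4 remainder 1
4 ÷ 6 = 0 remainder 4
Reading remainders bottom-up:
= 4113


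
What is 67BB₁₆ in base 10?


Positional values:
Position 0: B × 16^0 = 11 × 1 = 11
Position 1: B × 16^1 = 11 × 16 = 176
Position 2: 7 × 16^2 = 7 × 256 = 1792
Position 3: 6 × 16^3 = 6 × 4096 = 24576
Sum = 11 + 176 + 1792 + 24576
= 26555


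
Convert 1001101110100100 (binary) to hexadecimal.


Group into 4-bit nibbles: 1001101110100100
  1001 = 9
  1011 = B
  1010 = A
  0100 = 4
= 0x9BA4


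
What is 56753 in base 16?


Divide by 16 repeatedly:
56753 ÷ 16 = 3547 remainder 1 (1)
3547 ÷ 16 = 221 remainder 11 (B)
221 ÷ 16 = 13 remainder 13 (D)
13 ÷ 16 = 0 remainder 13 (D)
Reading remainders bottom-up:
= 0xDDB1


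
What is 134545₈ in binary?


Each octal digit → 3 binary bits:
  1 = 001
  3 = 011
  4 = 100
  5 = 101
  4 = 100
  5 = 101
Concatenate: 001 011 100 101 100 101
= 001011100101100101


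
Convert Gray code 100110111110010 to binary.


Gray code: 100110111110010
MSB stays the same: 1
Each subsequent bit = prev_binary XOR current_gray:
  B[1] = 1 XOR 0 = 1
  B[2] = 1 XOR 0 = 1
  B[3] = 1 XOR 1 = 0
  B[4] = 0 XOR 1 = 1
  B[5] = 1 XOR 0 = 1
  B[6] = 1 XOR 1 = 0
  B[7] = 0 XOR 1 = 1
  B[8] = 1 XOR 1 = 0
  B[9] = 0 XOR 1 = 1
  B[10] = 1 XOR 1 = 0
  B[11] = 0 XOR 0 = 0
  B[12] = 0 XOR 0 = 0
  B[13] = 0 XOR 1 = 1
  B[14] = 1 XOR 0 = 1
= 111011010100011 (30371 decimal)


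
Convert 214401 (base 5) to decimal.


Positional values (base 5):
  1 × 5^0 = 1 × 1 = 1
  0 × 5^1 = 0 × 5 = 0
  4 × 5^2 = 4 × 25 = 100
  4 × 5^3 = 4 × 125 = 500
  1 × 5^4 = 1 × 625 = 625
  2 × 5^5 = 2 × 3125 = 6250
Sum = 1 + 0 + 100 + 500 + 625 + 6250
= 7476


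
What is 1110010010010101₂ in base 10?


Positional values:
Bit 0: 1 × 2^0 = 1
Bit 2: 1 × 2^2 = 4
Bit 4: 1 × 2^4 = 16
Bit 7: 1 × 2^7 = 128
Bit 10: 1 × 2^10 = 1024
Bit 13: 1 × 2^13 = 8192
Bit 14: 1 × 2^14 = 16384
Bit 15: 1 × 2^15 = 32768
Sum = 1 + 4 + 16 + 128 + 1024 + 8192 + 16384 + 32768
= 58517


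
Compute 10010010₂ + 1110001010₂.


Align and add column by column (LSB to MSB, carry propagating):
  00010010010
+ 01110001010
  -----------
  col 0: 0 + 0 + 0 (carry in) = 0 → bit 0, carry out 0
  col 1: 1 + 1 + 0 (carry in) = 2 → bit 0, carry out 1
  col 2: 0 + 0 + 1 (carry in) = 1 → bit 1, carry out 0
  col 3: 0 + 1 + 0 (carry in) = 1 → bit 1, carry out 0
  col 4: 1 + 0 + 0 (carry in) = 1 → bit 1, carry out 0
  col 5: 0 + 0 + 0 (carry in) = 0 → bit 0, carry out 0
  col 6: 0 + 0 + 0 (carry in) = 0 → bit 0, carry out 0
  col 7: 1 + 1 + 0 (carry in) = 2 → bit 0, carry out 1
  col 8: 0 + 1 + 1 (carry in) = 2 → bit 0, carry out 1
  col 9: 0 + 1 + 1 (carry in) = 2 → bit 0, carry out 1
  col 10: 0 + 0 + 1 (carry in) = 1 → bit 1, carry out 0
Reading bits MSB→LSB: 10000011100
Strip leading zeros: 10000011100
= 10000011100


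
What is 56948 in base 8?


Divide by 8 repeatedly:
56948 ÷ 8 = 7118 remainder 4
7118 ÷ 8 = 889 remainder 6
889 ÷ 8 = 111 remainder 1
111 ÷ 8 = 13 remainder 7
13 ÷ 8 = 1 remainder 5
1 ÷ 8 = 0 remainder 1
Reading remainders bottom-up:
= 0o157164


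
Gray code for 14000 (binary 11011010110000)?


Binary: 11011010110000
Gray code: G = B XOR (B >> 1)
B >> 1 = 01101101011000
11011010110000 XOR 01101101011000:
  1 XOR 0 = 1
  1 XOR 1 = 0
  0 XOR 1 = 1
  1 XOR 0 = 1
  1 XOR 1 = 0
  0 XOR 1 = 1
  1 XOR 0 = 1
  0 XOR 1 = 1
  1 XOR 0 = 1
  1 XOR 1 = 0
  0 XOR 1 = 1
  0 XOR 0 = 0
  0 XOR 0 = 0
  0 XOR 0 = 0
= 10110111101000


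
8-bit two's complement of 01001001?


Original: 01001001
Step 1 - Invert all bits: 10110110
Step 2 - Add 1: 10110110 + 1
= 10110111 (represents -73)


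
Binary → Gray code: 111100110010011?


Binary: 111100110010011
Gray code: G = B XOR (B >> 1)
B >> 1 = 011110011001001
111100110010011 XOR 011110011001001:
  1 XOR 0 = 1
  1 XOR 1 = 0
  1 XOR 1 = 0
  1 XOR 1 = 0
  0 XOR 1 = 1
  0 XOR 0 = 0
  1 XOR 0 = 1
  1 XOR 1 = 0
  0 XOR 1 = 1
  0 XOR 0 = 0
  1 XOR 0 = 1
  0 XOR 1 = 1
  0 XOR 0 = 0
  1 XOR 0 = 1
  1 XOR 1 = 0
= 100010101011010


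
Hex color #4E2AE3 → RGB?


Hex: #4E2AE3
R = 4E₁₆ = 78
G = 2A₁₆ = 42
B = E3₁₆ = 227
= RGB(78, 42, 227)


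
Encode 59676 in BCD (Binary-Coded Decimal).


Each digit → 4-bit binary:
  5 → 0101
  9 → 1001
  6 → 0110
  7 → 0111
  6 → 0110
= 0101 1001 0110 0111 0110


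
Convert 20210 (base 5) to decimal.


Positional values (base 5):
  0 × 5^0 = 0 × 1 = 0
  1 × 5^1 = 1 × 5 = 5
  2 × 5^2 = 2 × 25 = 50
  0 × 5^3 = 0 × 125 = 0
  2 × 5^4 = 2 × 625 = 1250
Sum = 0 + 5 + 50 + 0 + 1250
= 1305


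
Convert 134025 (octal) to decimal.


Positional values:
Position 0: 5 × 8^0 = 5
Position 1: 2 × 8^1 = 16
Position 2: 0 × 8^2 = 0
Position 3: 4 × 8^3 = 2048
Position 4: 3 × 8^4 = 12288
Position 5: 1 × 8^5 = 32768
Sum = 5 + 16 + 0 + 2048 + 12288 + 32768
= 47125


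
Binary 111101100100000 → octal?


Group into 3-bit groups: 111101100100000
  111 = 7
  101 = 5
  100 = 4
  100 = 4
  000 = 0
= 0o75440


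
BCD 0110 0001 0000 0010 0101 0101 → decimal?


Each 4-bit group → digit:
  0110 → 6
  0001 → 1
  0000 → 0
  0010 → 2
  0101 → 5
  0101 → 5
= 610255


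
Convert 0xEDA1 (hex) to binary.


Each hex digit → 4 binary bits:
  E = 1110
  D = 1101
  A = 1010
  1 = 0001
Concatenate: 1110 1101 1010 0001
= 1110110110100001


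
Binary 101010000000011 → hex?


Group into 4-bit nibbles: 0101010000000011
  0101 = 5
  0100 = 4
  0000 = 0
  0011 = 3
= 0x5403


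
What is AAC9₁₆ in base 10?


Positional values:
Position 0: 9 × 16^0 = 9 × 1 = 9
Position 1: C × 16^1 = 12 × 16 = 192
Position 2: A × 16^2 = 10 × 256 = 2560
Position 3: A × 16^3 = 10 × 4096 = 40960
Sum = 9 + 192 + 2560 + 40960
= 43721


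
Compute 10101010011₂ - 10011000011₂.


Align and subtract column by column (LSB to MSB, borrowing when needed):
  10101010011
- 10011000011
  -----------
  col 0: (1 - 0 borrow-in) - 1 → 1 - 1 = 0, borrow out 0
  col 1: (1 - 0 borrow-in) - 1 → 1 - 1 = 0, borrow out 0
  col 2: (0 - 0 borrow-in) - 0 → 0 - 0 = 0, borrow out 0
  col 3: (0 - 0 borrow-in) - 0 → 0 - 0 = 0, borrow out 0
  col 4: (1 - 0 borrow-in) - 0 → 1 - 0 = 1, borrow out 0
  col 5: (0 - 0 borrow-in) - 0 → 0 - 0 = 0, borrow out 0
  col 6: (1 - 0 borrow-in) - 1 → 1 - 1 = 0, borrow out 0
  col 7: (0 - 0 borrow-in) - 1 → borrow from next column: (0+2) - 1 = 1, borrow out 1
  col 8: (1 - 1 borrow-in) - 0 → 0 - 0 = 0, borrow out 0
  col 9: (0 - 0 borrow-in) - 0 → 0 - 0 = 0, borrow out 0
  col 10: (1 - 0 borrow-in) - 1 → 1 - 1 = 0, borrow out 0
Reading bits MSB→LSB: 00010010000
Strip leading zeros: 10010000
= 10010000


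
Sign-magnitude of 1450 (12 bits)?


Sign bit: 0 (positive)
Magnitude: 1450 = 10110101010
= 010110101010


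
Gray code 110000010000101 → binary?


Gray code: 110000010000101
MSB stays the same: 1
Each subsequent bit = prev_binary XOR current_gray:
  B[1] = 1 XOR 1 = 0
  B[2] = 0 XOR 0 = 0
  B[3] = 0 XOR 0 = 0
  B[4] = 0 XOR 0 = 0
  B[5] = 0 XOR 0 = 0
  B[6] = 0 XOR 0 = 0
  B[7] = 0 XOR 1 = 1
  B[8] = 1 XOR 0 = 1
  B[9] = 1 XOR 0 = 1
  B[10] = 1 XOR 0 = 1
  B[11] = 1 XOR 0 = 1
  B[12] = 1 XOR 1 = 0
  B[13] = 0 XOR 0 = 0
  B[14] = 0 XOR 1 = 1
= 100000011111001 (16633 decimal)


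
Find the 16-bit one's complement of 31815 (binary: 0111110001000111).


Original: 0111110001000111
Invert all bits:
  bit 0: 0 → 1
  bit 1: 1 → 0
  bit 2: 1 → 0
  bit 3: 1 → 0
  bit 4: 1 → 0
  bit 5: 1 → 0
  bit 6: 0 → 1
  bit 7: 0 → 1
  bit 8: 0 → 1
  bit 9: 1 → 0
  bit 10: 0 → 1
  bit 11: 0 → 1
  bit 12: 0 → 1
  bit 13: 1 → 0
  bit 14: 1 → 0
  bit 15: 1 → 0
= 1000001110111000


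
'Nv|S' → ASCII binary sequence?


String: 'Nv|S'  (4 characters)
Per-character ASCII lookup:
  'N': uppercase starts at 65: 'N' = 65 + 13 = 78 → 1001110
  'v': lowercase starts at 97: 'v' = 97 + 21 = 118 → 1110110
  '|': special character: '|' = 124 → 1111100
  'S': uppercase starts at 65: 'S' = 65 + 18 = 83 → 1010011
= 1001110 1110110 1111100 1010011


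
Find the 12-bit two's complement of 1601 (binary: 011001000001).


Original: 011001000001
Step 1 - Invert all bits: 100110111110
Step 2 - Add 1: 100110111110 + 1
= 100110111111 (represents -1601)


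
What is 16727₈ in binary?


Each octal digit → 3 binary bits:
  1 = 001
  6 = 110
  7 = 111
  2 = 010
  7 = 111
Concatenate: 001 110 111 010 111
= 001110111010111


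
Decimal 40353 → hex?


Divide by 16 repeatedly:
40353 ÷ 16 = 2522 remainder 1 (1)
2522 ÷ 16 = 157 remainder 10 (A)
157 ÷ 16 = 9 remainder 13 (D)
9 ÷ 16 = 0 remainder 9 (9)
Reading remainders bottom-up:
= 0x9DA1


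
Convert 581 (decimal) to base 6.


Divide by 6 repeatedly:
581 ÷ 6 = 96 remainder 5
96 ÷ 6 = 16 remainder 0
16 ÷ 6 = 2 remainder 4
2 ÷ 6 = 0 remainder 2
Reading remainders bottom-up:
= 2405


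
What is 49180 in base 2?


Divide by 2 repeatedly:
49180 ÷ 2 = 24590 remainder 0
24590 ÷ 2 = 12295 remainder 0
12295 ÷ 2 = 6147 remainder 1
6147 ÷ 2 = 3073 remainder 1
3073 ÷ 2 = 1536 remainder 1
1536 ÷ 2 = 768 remainder 0
768 ÷ 2 = 384 remainder 0
384 ÷ 2 = 192 remainder 0
192 ÷ 2 = 96 remainder 0
96 ÷ 2 = 48 remainder 0
48 ÷ 2 = 24 remainder 0
24 ÷ 2 = 12 remainder 0
12 ÷ 2 = 6 remainder 0
6 ÷ 2 = 3 remainder 0
3 ÷ 2 = 1 remainder 1
1 ÷ 2 = 0 remainder 1
Reading remainders bottom-up:
= 1100000000011100


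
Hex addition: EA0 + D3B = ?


Align and add column by column (LSB to MSB, each column mod 16 with carry):
  0EA0
+ 0D3B
  ----
  col 0: 0(0) + B(11) + 0 (carry in) = 11 → B(11), carry out 0
  col 1: A(10) + 3(3) + 0 (carry in) = 13 → D(13), carry out 0
  col 2: E(14) + D(13) + 0 (carry in) = 27 → B(11), carry out 1
  col 3: 0(0) + 0(0) + 1 (carry in) = 1 → 1(1), carry out 0
Reading digits MSB→LSB: 1BDB
Strip leading zeros: 1BDB
= 0x1BDB


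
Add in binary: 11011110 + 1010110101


Align and add column by column (LSB to MSB, carry propagating):
  00011011110
+ 01010110101
  -----------
  col 0: 0 + 1 + 0 (carry in) = 1 → bit 1, carry out 0
  col 1: 1 + 0 + 0 (carry in) = 1 → bit 1, carry out 0
  col 2: 1 + 1 + 0 (carry in) = 2 → bit 0, carry out 1
  col 3: 1 + 0 + 1 (carry in) = 2 → bit 0, carry out 1
  col 4: 1 + 1 + 1 (carry in) = 3 → bit 1, carry out 1
  col 5: 0 + 1 + 1 (carry in) = 2 → bit 0, carry out 1
  col 6: 1 + 0 + 1 (carry in) = 2 → bit 0, carry out 1
  col 7: 1 + 1 + 1 (carry in) = 3 → bit 1, carry out 1
  col 8: 0 + 0 + 1 (carry in) = 1 → bit 1, carry out 0
  col 9: 0 + 1 + 0 (carry in) = 1 → bit 1, carry out 0
  col 10: 0 + 0 + 0 (carry in) = 0 → bit 0, carry out 0
Reading bits MSB→LSB: 01110010011
Strip leading zeros: 1110010011
= 1110010011


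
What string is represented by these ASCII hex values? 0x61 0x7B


Codes (hex): 0x61 0x7B
Per-code ASCII lookup:
  0x61 = 97  (range 97-122: lowercase, 97 - 97 = 0) → 'a'
  0x7B = 123  (special character) → '{'
= 'a{'


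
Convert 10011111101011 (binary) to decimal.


Positional values:
Bit 0: 1 × 2^0 = 1
Bit 1: 1 × 2^1 = 2
Bit 3: 1 × 2^3 = 8
Bit 5: 1 × 2^5 = 32
Bit 6: 1 × 2^6 = 64
Bit 7: 1 × 2^7 = 128
Bit 8: 1 × 2^8 = 256
Bit 9: 1 × 2^9 = 512
Bit 10: 1 × 2^10 = 1024
Bit 13: 1 × 2^13 = 8192
Sum = 1 + 2 + 8 + 32 + 64 + 128 + 256 + 512 + 1024 + 8192
= 10219


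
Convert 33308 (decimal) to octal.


Divide by 8 repeatedly:
33308 ÷ 8 = 4163 remainder 4
4163 ÷ 8 = 520 remainder 3
520 ÷ 8 = 65 remainder 0
65 ÷ 8 = 8 remainder 1
8 ÷ 8 = 1 remainder 0
1 ÷ 8 = 0 remainder 1
Reading remainders bottom-up:
= 0o101034


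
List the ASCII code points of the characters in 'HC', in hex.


String: 'HC'  (2 characters)
Per-character ASCII lookup:
  'H': uppercase starts at 65: 'H' = 65 + 7 = 72 → 0x48
  'C': uppercase starts at 65: 'C' = 65 + 2 = 67 → 0x43
= 0x48 0x43


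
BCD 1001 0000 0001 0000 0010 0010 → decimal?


Each 4-bit group → digit:
  1001 → 9
  0000 → 0
  0001 → 1
  0000 → 0
  0010 → 2
  0010 → 2
= 901022


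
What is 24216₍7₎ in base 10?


Positional values (base 7):
  6 × 7^0 = 6 × 1 = 6
  1 × 7^1 = 1 × 7 = 7
  2 × 7^2 = 2 × 49 = 98
  4 × 7^3 = 4 × 343 = 1372
  2 × 7^4 = 2 × 2401 = 4802
Sum = 6 + 7 + 98 + 1372 + 4802
= 6285


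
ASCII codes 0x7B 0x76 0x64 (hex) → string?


Codes (hex): 0x7B 0x76 0x64
Per-code ASCII lookup:
  0x7B = 123  (special character) → '{'
  0x76 = 118  (range 97-122: lowercase, 118 - 97 = 21) → 'v'
  0x64 = 100  (range 97-122: lowercase, 100 - 97 = 3) → 'd'
= '{vd'


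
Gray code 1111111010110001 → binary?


Gray code: 1111111010110001
MSB stays the same: 1
Each subsequent bit = prev_binary XOR current_gray:
  B[1] = 1 XOR 1 = 0
  B[2] = 0 XOR 1 = 1
  B[3] = 1 XOR 1 = 0
  B[4] = 0 XOR 1 = 1
  B[5] = 1 XOR 1 = 0
  B[6] = 0 XOR 1 = 1
  B[7] = 1 XOR 0 = 1
  B[8] = 1 XOR 1 = 0
  B[9] = 0 XOR 0 = 0
  B[10] = 0 XOR 1 = 1
  B[11] = 1 XOR 1 = 0
  B[12] = 0 XOR 0 = 0
  B[13] = 0 XOR 0 = 0
  B[14] = 0 XOR 0 = 0
  B[15] = 0 XOR 1 = 1
= 1010101100100001 (43809 decimal)


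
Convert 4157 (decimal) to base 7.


Divide by 7 repeatedly:
4157 ÷ 7 = 593 remainder 6
593 ÷ 7 = 84 remainder 5
84 ÷ 7 = 12 remainder 0
12 ÷ 7 = 1 remainder 5
1 ÷ 7 = 0 remainder 1
Reading remainders bottom-up:
= 15056


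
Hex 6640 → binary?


Each hex digit → 4 binary bits:
  6 = 0110
  6 = 0110
  4 = 0100
  0 = 0000
Concatenate: 0110 0110 0100 0000
= 0110011001000000


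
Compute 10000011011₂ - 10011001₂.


Align and subtract column by column (LSB to MSB, borrowing when needed):
  10000011011
- 00010011001
  -----------
  col 0: (1 - 0 borrow-in) - 1 → 1 - 1 = 0, borrow out 0
  col 1: (1 - 0 borrow-in) - 0 → 1 - 0 = 1, borrow out 0
  col 2: (0 - 0 borrow-in) - 0 → 0 - 0 = 0, borrow out 0
  col 3: (1 - 0 borrow-in) - 1 → 1 - 1 = 0, borrow out 0
  col 4: (1 - 0 borrow-in) - 1 → 1 - 1 = 0, borrow out 0
  col 5: (0 - 0 borrow-in) - 0 → 0 - 0 = 0, borrow out 0
  col 6: (0 - 0 borrow-in) - 0 → 0 - 0 = 0, borrow out 0
  col 7: (0 - 0 borrow-in) - 1 → borrow from next column: (0+2) - 1 = 1, borrow out 1
  col 8: (0 - 1 borrow-in) - 0 → borrow from next column: (-1+2) - 0 = 1, borrow out 1
  col 9: (0 - 1 borrow-in) - 0 → borrow from next column: (-1+2) - 0 = 1, borrow out 1
  col 10: (1 - 1 borrow-in) - 0 → 0 - 0 = 0, borrow out 0
Reading bits MSB→LSB: 01110000010
Strip leading zeros: 1110000010
= 1110000010


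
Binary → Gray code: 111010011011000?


Binary: 111010011011000
Gray code: G = B XOR (B >> 1)
B >> 1 = 011101001101100
111010011011000 XOR 011101001101100:
  1 XOR 0 = 1
  1 XOR 1 = 0
  1 XOR 1 = 0
  0 XOR 1 = 1
  1 XOR 0 = 1
  0 XOR 1 = 1
  0 XOR 0 = 0
  1 XOR 0 = 1
  1 XOR 1 = 0
  0 XOR 1 = 1
  1 XOR 0 = 1
  1 XOR 1 = 0
  0 XOR 1 = 1
  0 XOR 0 = 0
  0 XOR 0 = 0
= 100111010110100
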